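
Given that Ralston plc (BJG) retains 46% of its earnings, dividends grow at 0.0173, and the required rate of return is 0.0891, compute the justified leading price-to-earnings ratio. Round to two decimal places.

7.52

Payout ratio b = 1 − 0.46 = 0.54.
Justified leading P/E = b/(r−g) = 0.54/(0.0891−0.0173) = 7.5209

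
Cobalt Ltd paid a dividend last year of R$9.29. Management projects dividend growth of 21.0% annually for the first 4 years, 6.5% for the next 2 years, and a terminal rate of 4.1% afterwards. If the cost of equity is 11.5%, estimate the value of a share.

Three-stage DDM. Project D₁…D_6; terminal Gordon value at t=6 with g = 0.041; discount at r = 0.115.
D_1 = 11.2409
D_2 = 13.6015
D_3 = 16.4578
D_4 = 19.9139
D_5 = 21.2083
D_6 = 22.5869
TV_6 = 23.5130/(0.115−0.041) = 317.7426
P₀ = Σ Dₜ/(1+r)ᵗ + TV_6/(1+r)^6 = 235.1983

R$235.20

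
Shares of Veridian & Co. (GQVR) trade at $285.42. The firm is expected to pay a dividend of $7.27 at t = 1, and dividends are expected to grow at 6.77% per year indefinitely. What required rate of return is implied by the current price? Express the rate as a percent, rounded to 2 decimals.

9.32%

Rearranging the constant-growth DDM: r = D₁/P₀ + g.
r = 7.2700 / 285.42 + 0.0677 = 0.02547 + 0.0677 = 0.09317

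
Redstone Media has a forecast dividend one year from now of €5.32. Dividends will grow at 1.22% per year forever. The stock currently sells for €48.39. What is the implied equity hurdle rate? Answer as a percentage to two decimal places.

12.21%

Rearranging the constant-growth DDM: r = D₁/P₀ + g.
r = 5.3200 / 48.39 + 0.0122 = 0.10994 + 0.0122 = 0.12214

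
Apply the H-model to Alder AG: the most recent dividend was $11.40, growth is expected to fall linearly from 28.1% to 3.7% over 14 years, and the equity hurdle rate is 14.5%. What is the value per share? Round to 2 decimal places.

$289.75

H-model: P₀ = D₀[(1+g_L) + H(g_S−g_L)]/(r−g_L), with H = 14/2 = 7.
P₀ = 11.40 × [(1+0.037) + 7×(0.281−0.037)] / (0.145−0.037)
   = 11.40 × 2.7450 / 0.108 = 289.7500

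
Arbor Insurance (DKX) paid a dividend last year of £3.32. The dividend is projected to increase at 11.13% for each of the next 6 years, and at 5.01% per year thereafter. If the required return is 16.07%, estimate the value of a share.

£41.44

Two-stage DDM. Project D₁…D_6 at 0.1113, terminal growth 0.0501, discount at r = 0.1607.
D_1 = 3.6895
D_2 = 4.1002
D_3 = 4.5565
D_4 = 5.0636
D_5 = 5.6272
D_6 = 6.2535
Terminal value at t=6: TV = D_7/(r−g) = 6.5668/(0.1607−0.0501) = 59.3747
P₀ = 3.6895/(1+0.1607)^1 + 4.1002/(1+0.1607)^2 + 4.5565/(1+0.1607)^3 + 5.0636/(1+0.1607)^4 + 5.6272/(1+0.1607)^5 + 6.2535/(1+0.1607)^6 + 59.3747/(1+0.1607)^6 = 41.4363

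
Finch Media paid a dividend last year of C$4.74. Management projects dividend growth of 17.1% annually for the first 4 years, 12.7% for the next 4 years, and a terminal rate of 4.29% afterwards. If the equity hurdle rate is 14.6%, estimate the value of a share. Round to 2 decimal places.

Three-stage DDM. Project D₁…D_8; terminal Gordon value at t=8 with g = 0.0429; discount at r = 0.146.
D_1 = 5.5505
D_2 = 6.4997
D_3 = 7.6111
D_4 = 8.9126
D_5 = 10.0445
D_6 = 11.3202
D_7 = 12.7579
D_8 = 14.3781
TV_8 = 14.9949/(0.146−0.0429) = 145.4406
P₀ = Σ Dₜ/(1+r)ᵗ + TV_8/(1+r)^8 = 88.7323

C$88.73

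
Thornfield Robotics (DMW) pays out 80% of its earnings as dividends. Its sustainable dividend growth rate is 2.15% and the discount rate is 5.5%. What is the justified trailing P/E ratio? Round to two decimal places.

Justified trailing P/E = b(1+g)/(r−g) = 0.80×(1+0.0215)/(0.055−0.0215) = 24.3940

24.39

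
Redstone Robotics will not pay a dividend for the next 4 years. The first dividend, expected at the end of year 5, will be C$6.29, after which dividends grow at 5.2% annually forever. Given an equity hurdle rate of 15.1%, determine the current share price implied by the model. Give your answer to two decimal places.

C$36.20

Deferred-dividend DDM. At t=4 the remaining stream is a growing perpetuity with first payment D_5 = 6.29.
V_4 = D_5/(r−g) = 6.29/(0.151−0.052) = 63.5354
P₀ = V_4/(1+r)^4 = 63.5354/(1+0.151)^4 = 36.2005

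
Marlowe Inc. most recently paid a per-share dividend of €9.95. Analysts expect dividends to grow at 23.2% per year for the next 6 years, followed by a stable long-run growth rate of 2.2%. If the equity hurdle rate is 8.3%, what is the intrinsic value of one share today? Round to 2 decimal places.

Two-stage DDM. Project D₁…D_6 at 0.232, terminal growth 0.022, discount at r = 0.083.
D_1 = 12.2584
D_2 = 15.1023
D_3 = 18.6061
D_4 = 22.9227
D_5 = 28.2408
D_6 = 34.7926
Terminal value at t=6: TV = D_7/(r−g) = 35.5581/(0.083−0.022) = 582.9192
P₀ = 12.2584/(1+0.083)^1 + 15.1023/(1+0.083)^2 + 18.6061/(1+0.083)^3 + 22.9227/(1+0.083)^4 + 28.2408/(1+0.083)^5 + 34.7926/(1+0.083)^6 + 582.9192/(1+0.083)^6 = 457.2994

€457.30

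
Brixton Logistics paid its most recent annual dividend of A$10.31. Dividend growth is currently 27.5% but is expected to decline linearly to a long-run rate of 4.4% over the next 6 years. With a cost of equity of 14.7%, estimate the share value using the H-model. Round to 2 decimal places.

H-model: P₀ = D₀[(1+g_L) + H(g_S−g_L)]/(r−g_L), with H = 6/2 = 3.
P₀ = 10.31 × [(1+0.044) + 3×(0.275−0.044)] / (0.147−0.044)
   = 10.31 × 1.7370 / 0.103 = 173.8686

A$173.87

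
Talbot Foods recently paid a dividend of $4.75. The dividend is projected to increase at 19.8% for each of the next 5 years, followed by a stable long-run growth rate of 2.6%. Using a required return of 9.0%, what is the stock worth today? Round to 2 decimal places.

$153.94

Two-stage DDM. Project D₁…D_5 at 0.198, terminal growth 0.026, discount at r = 0.09.
D_1 = 5.6905
D_2 = 6.8172
D_3 = 8.1670
D_4 = 9.7841
D_5 = 11.7214
Terminal value at t=5: TV = D_6/(r−g) = 12.0261/(0.09−0.026) = 187.9079
P₀ = 5.6905/(1+0.09)^1 + 6.8172/(1+0.09)^2 + 8.1670/(1+0.09)^3 + 9.7841/(1+0.09)^4 + 11.7214/(1+0.09)^5 + 187.9079/(1+0.09)^5 = 153.9416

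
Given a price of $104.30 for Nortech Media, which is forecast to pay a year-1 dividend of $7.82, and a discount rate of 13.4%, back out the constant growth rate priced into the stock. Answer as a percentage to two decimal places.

From P₀ = D₁/(r − g), the implied growth is g = r − D₁/P₀.
g = 0.134 − 7.82/104.30 = 0.134 − 0.07498 = 0.05902

5.90%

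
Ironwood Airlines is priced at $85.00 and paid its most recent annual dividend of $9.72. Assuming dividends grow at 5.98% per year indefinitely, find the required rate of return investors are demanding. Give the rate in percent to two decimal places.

Rearranging the constant-growth DDM: r = D₁/P₀ + g.
D₁ = 9.72 × (1 + 0.0598) = 10.3013.
r = 10.3013 / 85.00 + 0.0598 = 0.12119 + 0.0598 = 0.18099

18.10%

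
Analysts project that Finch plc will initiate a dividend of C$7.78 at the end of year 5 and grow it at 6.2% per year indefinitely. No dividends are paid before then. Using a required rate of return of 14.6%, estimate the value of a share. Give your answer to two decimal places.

C$53.70

Deferred-dividend DDM. At t=4 the remaining stream is a growing perpetuity with first payment D_5 = 7.78.
V_4 = D_5/(r−g) = 7.78/(0.146−0.062) = 92.6190
P₀ = V_4/(1+r)^4 = 92.6190/(1+0.146)^4 = 53.6985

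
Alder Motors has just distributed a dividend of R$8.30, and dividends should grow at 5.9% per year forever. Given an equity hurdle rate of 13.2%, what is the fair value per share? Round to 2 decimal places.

Gordon growth model: P₀ = D₁/(r − g). D₁ = 8.30 × (1 + 0.059) = 8.7897.
P₀ = 8.7897 / (0.132 − 0.059) = 8.7897 / 0.073 = 120.4068

R$120.41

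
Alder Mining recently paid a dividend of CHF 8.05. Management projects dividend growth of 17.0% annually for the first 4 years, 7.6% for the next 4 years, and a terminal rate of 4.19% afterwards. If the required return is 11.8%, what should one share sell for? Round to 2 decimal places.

CHF 184.67

Three-stage DDM. Project D₁…D_8; terminal Gordon value at t=8 with g = 0.0419; discount at r = 0.118.
D_1 = 9.4185
D_2 = 11.0196
D_3 = 12.8930
D_4 = 15.0848
D_5 = 16.2312
D_6 = 17.4648
D_7 = 18.7921
D_8 = 20.2203
TV_8 = 21.0676/(0.118−0.0419) = 276.8406
P₀ = Σ Dₜ/(1+r)ᵗ + TV_8/(1+r)^8 = 184.6721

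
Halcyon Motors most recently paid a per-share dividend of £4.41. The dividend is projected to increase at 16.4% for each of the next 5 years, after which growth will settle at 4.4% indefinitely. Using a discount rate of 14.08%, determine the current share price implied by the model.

£76.03

Two-stage DDM. Project D₁…D_5 at 0.164, terminal growth 0.044, discount at r = 0.1408.
D_1 = 5.1332
D_2 = 5.9751
D_3 = 6.9550
D_4 = 8.0956
D_5 = 9.4233
Terminal value at t=5: TV = D_6/(r−g) = 9.8379/(0.1408−0.044) = 101.6316
P₀ = 5.1332/(1+0.1408)^1 + 5.9751/(1+0.1408)^2 + 6.9550/(1+0.1408)^3 + 8.0956/(1+0.1408)^4 + 9.4233/(1+0.1408)^5 + 101.6316/(1+0.1408)^5 = 76.0317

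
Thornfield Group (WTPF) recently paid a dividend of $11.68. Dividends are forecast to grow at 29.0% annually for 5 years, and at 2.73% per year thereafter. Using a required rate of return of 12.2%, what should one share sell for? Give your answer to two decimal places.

$345.05

Two-stage DDM. Project D₁…D_5 at 0.29, terminal growth 0.0273, discount at r = 0.122.
D_1 = 15.0672
D_2 = 19.4367
D_3 = 25.0733
D_4 = 32.3446
D_5 = 41.7245
Terminal value at t=5: TV = D_6/(r−g) = 42.8636/(0.122−0.0273) = 452.6252
P₀ = 15.0672/(1+0.122)^1 + 19.4367/(1+0.122)^2 + 25.0733/(1+0.122)^3 + 32.3446/(1+0.122)^4 + 41.7245/(1+0.122)^5 + 452.6252/(1+0.122)^5 = 345.0455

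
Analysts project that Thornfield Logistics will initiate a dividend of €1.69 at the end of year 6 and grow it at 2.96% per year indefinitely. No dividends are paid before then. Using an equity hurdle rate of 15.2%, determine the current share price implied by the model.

€6.81

Deferred-dividend DDM. At t=5 the remaining stream is a growing perpetuity with first payment D_6 = 1.69.
V_5 = D_6/(r−g) = 1.69/(0.152−0.0296) = 13.8072
P₀ = V_5/(1+r)^5 = 13.8072/(1+0.152)^5 = 6.8052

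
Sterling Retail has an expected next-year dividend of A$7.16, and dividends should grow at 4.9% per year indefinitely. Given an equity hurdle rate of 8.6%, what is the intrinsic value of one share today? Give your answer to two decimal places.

A$193.51

Gordon growth model: P₀ = D₁/(r − g), with D₁ = 7.16 given directly.
P₀ = 7.1600 / (0.086 − 0.049) = 7.1600 / 0.037 = 193.5135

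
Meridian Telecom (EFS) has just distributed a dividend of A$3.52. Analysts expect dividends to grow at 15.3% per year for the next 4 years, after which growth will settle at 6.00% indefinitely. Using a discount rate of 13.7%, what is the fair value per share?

Two-stage DDM. Project D₁…D_4 at 0.153, terminal growth 0.06, discount at r = 0.137.
D_1 = 4.0586
D_2 = 4.6795
D_3 = 5.3955
D_4 = 6.2210
Terminal value at t=4: TV = D_5/(r−g) = 6.5943/(0.137−0.06) = 85.6397
P₀ = 4.0586/(1+0.137)^1 + 4.6795/(1+0.137)^2 + 5.3955/(1+0.137)^3 + 6.2210/(1+0.137)^4 + 85.6397/(1+0.137)^4 = 65.8252

A$65.83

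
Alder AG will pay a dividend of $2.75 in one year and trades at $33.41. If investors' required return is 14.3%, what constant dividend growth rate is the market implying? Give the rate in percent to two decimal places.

From P₀ = D₁/(r − g), the implied growth is g = r − D₁/P₀.
g = 0.143 − 2.75/33.41 = 0.143 − 0.08231 = 0.06069

6.07%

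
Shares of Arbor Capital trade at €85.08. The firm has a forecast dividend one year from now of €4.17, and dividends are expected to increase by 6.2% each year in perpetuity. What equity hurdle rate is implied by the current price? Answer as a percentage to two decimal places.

11.10%

Rearranging the constant-growth DDM: r = D₁/P₀ + g.
r = 4.1700 / 85.08 + 0.062 = 0.04901 + 0.062 = 0.11101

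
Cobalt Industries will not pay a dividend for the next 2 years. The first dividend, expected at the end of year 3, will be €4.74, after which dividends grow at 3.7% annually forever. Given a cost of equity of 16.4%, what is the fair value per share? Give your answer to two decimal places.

Deferred-dividend DDM. At t=2 the remaining stream is a growing perpetuity with first payment D_3 = 4.74.
V_2 = D_3/(r−g) = 4.74/(0.164−0.037) = 37.3228
P₀ = V_2/(1+r)^2 = 37.3228/(1+0.164)^2 = 27.5466

€27.55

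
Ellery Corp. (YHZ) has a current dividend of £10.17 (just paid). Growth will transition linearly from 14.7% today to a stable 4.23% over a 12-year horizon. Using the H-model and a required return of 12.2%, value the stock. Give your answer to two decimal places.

H-model: P₀ = D₀[(1+g_L) + H(g_S−g_L)]/(r−g_L), with H = 12/2 = 6.
P₀ = 10.17 × [(1+0.0423) + 6×(0.147−0.0423)] / (0.122−0.0423)
   = 10.17 × 1.6705 / 0.0797 = 213.1617

£213.16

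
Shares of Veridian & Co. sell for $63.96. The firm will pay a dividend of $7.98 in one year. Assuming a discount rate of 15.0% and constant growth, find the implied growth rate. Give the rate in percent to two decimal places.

2.52%

From P₀ = D₁/(r − g), the implied growth is g = r − D₁/P₀.
g = 0.15 − 7.98/63.96 = 0.15 − 0.12477 = 0.02523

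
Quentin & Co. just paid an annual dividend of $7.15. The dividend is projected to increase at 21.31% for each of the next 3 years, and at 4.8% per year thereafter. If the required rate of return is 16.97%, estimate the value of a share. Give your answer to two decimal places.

$91.76

Two-stage DDM. Project D₁…D_3 at 0.2131, terminal growth 0.048, discount at r = 0.1697.
D_1 = 8.6737
D_2 = 10.5220
D_3 = 12.7643
Terminal value at t=3: TV = D_4/(r−g) = 13.3770/(0.1697−0.048) = 109.9174
P₀ = 8.6737/(1+0.1697)^1 + 10.5220/(1+0.1697)^2 + 12.7643/(1+0.1697)^3 + 109.9174/(1+0.1697)^3 = 91.7635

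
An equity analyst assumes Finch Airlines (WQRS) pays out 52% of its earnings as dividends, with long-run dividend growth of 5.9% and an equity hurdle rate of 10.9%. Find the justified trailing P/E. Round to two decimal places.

Justified trailing P/E = b(1+g)/(r−g) = 0.52×(1+0.059)/(0.109−0.059) = 11.0136

11.01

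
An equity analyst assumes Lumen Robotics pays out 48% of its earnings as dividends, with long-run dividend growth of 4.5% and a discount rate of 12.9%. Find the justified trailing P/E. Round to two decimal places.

5.97

Justified trailing P/E = b(1+g)/(r−g) = 0.48×(1+0.045)/(0.129−0.045) = 5.9714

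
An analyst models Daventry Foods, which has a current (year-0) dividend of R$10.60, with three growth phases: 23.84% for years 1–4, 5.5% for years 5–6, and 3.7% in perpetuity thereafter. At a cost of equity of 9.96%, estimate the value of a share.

Three-stage DDM. Project D₁…D_6; terminal Gordon value at t=6 with g = 0.037; discount at r = 0.0996.
D_1 = 13.1270
D_2 = 16.2565
D_3 = 20.1321
D_4 = 24.9316
D_5 = 26.3028
D_6 = 27.7495
TV_6 = 28.7762/(0.0996−0.037) = 459.6836
P₀ = Σ Dₜ/(1+r)ᵗ + TV_6/(1+r)^6 = 349.6844

R$349.68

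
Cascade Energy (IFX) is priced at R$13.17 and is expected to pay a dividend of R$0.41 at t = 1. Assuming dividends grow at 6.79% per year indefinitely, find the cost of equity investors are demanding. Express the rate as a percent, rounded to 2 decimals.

9.90%

Rearranging the constant-growth DDM: r = D₁/P₀ + g.
r = 0.4100 / 13.17 + 0.0679 = 0.03113 + 0.0679 = 0.09903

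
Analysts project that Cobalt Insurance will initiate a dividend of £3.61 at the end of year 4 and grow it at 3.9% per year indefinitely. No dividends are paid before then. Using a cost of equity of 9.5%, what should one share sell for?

£49.10

Deferred-dividend DDM. At t=3 the remaining stream is a growing perpetuity with first payment D_4 = 3.61.
V_3 = D_4/(r−g) = 3.61/(0.095−0.039) = 64.4643
P₀ = V_3/(1+r)^3 = 64.4643/(1+0.095)^3 = 49.0995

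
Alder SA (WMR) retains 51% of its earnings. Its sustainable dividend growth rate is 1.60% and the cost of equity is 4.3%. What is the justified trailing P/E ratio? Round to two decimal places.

Payout ratio b = 1 − 0.51 = 0.49.
Justified trailing P/E = b(1+g)/(r−g) = 0.49×(1+0.016)/(0.043−0.016) = 18.4385

18.44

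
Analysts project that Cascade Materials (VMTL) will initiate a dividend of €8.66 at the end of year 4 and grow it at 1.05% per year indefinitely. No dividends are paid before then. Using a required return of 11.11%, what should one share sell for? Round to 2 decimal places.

€62.76

Deferred-dividend DDM. At t=3 the remaining stream is a growing perpetuity with first payment D_4 = 8.66.
V_3 = D_4/(r−g) = 8.66/(0.1111−0.0105) = 86.0835
P₀ = V_3/(1+r)^3 = 86.0835/(1+0.1111)^3 = 62.7568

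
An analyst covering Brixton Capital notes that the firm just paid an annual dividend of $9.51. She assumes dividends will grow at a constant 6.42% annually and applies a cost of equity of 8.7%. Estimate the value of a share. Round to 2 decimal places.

Gordon growth model: P₀ = D₁/(r − g). D₁ = 9.51 × (1 + 0.0642) = 10.1205.
P₀ = 10.1205 / (0.087 − 0.0642) = 10.1205 / 0.0228 = 443.8834

$443.88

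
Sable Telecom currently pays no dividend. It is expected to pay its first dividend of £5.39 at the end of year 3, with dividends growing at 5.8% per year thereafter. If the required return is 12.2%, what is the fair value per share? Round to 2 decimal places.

£66.90

Deferred-dividend DDM. At t=2 the remaining stream is a growing perpetuity with first payment D_3 = 5.39.
V_2 = D_3/(r−g) = 5.39/(0.122−0.058) = 84.2188
P₀ = V_2/(1+r)^2 = 84.2188/(1+0.122)^2 = 66.8995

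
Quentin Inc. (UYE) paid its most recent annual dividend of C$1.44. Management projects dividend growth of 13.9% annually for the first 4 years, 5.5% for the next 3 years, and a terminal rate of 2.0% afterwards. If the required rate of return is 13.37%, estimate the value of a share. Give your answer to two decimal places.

Three-stage DDM. Project D₁…D_7; terminal Gordon value at t=7 with g = 0.02; discount at r = 0.1337.
D_1 = 1.6402
D_2 = 1.8681
D_3 = 2.1278
D_4 = 2.4236
D_5 = 2.5569
D_6 = 2.6975
D_7 = 2.8459
TV_7 = 2.9028/(0.1337−0.02) = 25.5302
P₀ = Σ Dₜ/(1+r)ᵗ + TV_7/(1+r)^7 = 20.2521

C$20.25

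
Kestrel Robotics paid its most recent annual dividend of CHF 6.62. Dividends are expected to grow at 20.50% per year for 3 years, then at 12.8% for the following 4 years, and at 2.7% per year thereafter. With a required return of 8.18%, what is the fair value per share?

CHF 268.09

Three-stage DDM. Project D₁…D_7; terminal Gordon value at t=7 with g = 0.027; discount at r = 0.0818.
D_1 = 7.9771
D_2 = 9.6124
D_3 = 11.5829
D_4 = 13.0656
D_5 = 14.7380
D_6 = 16.6244
D_7 = 18.7523
TV_7 = 19.2587/(0.0818−0.027) = 351.4353
P₀ = Σ Dₜ/(1+r)ᵗ + TV_7/(1+r)^7 = 268.0935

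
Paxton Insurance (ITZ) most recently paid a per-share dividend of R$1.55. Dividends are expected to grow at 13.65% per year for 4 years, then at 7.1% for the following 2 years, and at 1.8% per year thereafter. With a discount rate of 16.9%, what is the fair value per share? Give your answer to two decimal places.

Three-stage DDM. Project D₁…D_6; terminal Gordon value at t=6 with g = 0.018; discount at r = 0.169.
D_1 = 1.7616
D_2 = 2.0020
D_3 = 2.2753
D_4 = 2.5859
D_5 = 2.7695
D_6 = 2.9661
TV_6 = 3.0195/(0.169−0.018) = 19.9967
P₀ = Σ Dₜ/(1+r)ᵗ + TV_6/(1+r)^6 = 16.0473

R$16.05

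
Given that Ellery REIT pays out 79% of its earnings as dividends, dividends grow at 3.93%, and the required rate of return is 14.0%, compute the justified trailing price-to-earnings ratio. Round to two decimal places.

Justified trailing P/E = b(1+g)/(r−g) = 0.79×(1+0.0393)/(0.14−0.0393) = 8.1534

8.15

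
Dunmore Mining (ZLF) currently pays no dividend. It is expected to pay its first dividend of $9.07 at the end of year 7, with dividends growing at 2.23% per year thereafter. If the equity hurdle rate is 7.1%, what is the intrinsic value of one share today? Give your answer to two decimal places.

Deferred-dividend DDM. At t=6 the remaining stream is a growing perpetuity with first payment D_7 = 9.07.
V_6 = D_7/(r−g) = 9.07/(0.071−0.0223) = 186.2423
P₀ = V_6/(1+r)^6 = 186.2423/(1+0.071)^6 = 123.4075

$123.41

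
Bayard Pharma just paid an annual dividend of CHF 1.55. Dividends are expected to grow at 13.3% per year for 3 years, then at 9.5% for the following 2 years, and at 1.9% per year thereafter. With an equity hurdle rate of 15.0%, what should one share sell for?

Three-stage DDM. Project D₁…D_5; terminal Gordon value at t=5 with g = 0.019; discount at r = 0.15.
D_1 = 1.7562
D_2 = 1.9897
D_3 = 2.2544
D_4 = 2.4685
D_5 = 2.7030
TV_5 = 2.7544/(0.15−0.019) = 21.0258
P₀ = Σ Dₜ/(1+r)ᵗ + TV_5/(1+r)^5 = 17.7227

CHF 17.72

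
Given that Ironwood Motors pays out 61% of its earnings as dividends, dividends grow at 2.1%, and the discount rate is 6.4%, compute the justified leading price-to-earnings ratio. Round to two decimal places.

Justified leading P/E = b/(r−g) = 0.61/(0.064−0.021) = 14.1860

14.19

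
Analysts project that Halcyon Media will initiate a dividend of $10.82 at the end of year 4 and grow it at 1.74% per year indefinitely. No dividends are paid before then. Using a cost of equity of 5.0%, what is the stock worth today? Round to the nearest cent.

$286.71

Deferred-dividend DDM. At t=3 the remaining stream is a growing perpetuity with first payment D_4 = 10.82.
V_3 = D_4/(r−g) = 10.82/(0.05−0.0174) = 331.9018
P₀ = V_3/(1+r)^3 = 331.9018/(1+0.05)^3 = 286.7093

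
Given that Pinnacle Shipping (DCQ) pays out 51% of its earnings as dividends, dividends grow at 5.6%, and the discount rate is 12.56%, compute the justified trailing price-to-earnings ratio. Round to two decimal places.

7.74

Justified trailing P/E = b(1+g)/(r−g) = 0.51×(1+0.056)/(0.1256−0.056) = 7.7379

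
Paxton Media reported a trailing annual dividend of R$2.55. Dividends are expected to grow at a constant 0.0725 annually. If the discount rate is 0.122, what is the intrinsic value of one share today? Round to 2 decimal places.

Gordon growth model: P₀ = D₁/(r − g). D₁ = 2.55 × (1 + 0.0725) = 2.7349.
P₀ = 2.7349 / (0.122 − 0.0725) = 2.7349 / 0.0495 = 55.2500

R$55.25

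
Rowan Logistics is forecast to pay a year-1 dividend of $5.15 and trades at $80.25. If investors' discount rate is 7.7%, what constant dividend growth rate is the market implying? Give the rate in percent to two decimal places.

1.28%

From P₀ = D₁/(r − g), the implied growth is g = r − D₁/P₀.
g = 0.077 − 5.15/80.25 = 0.077 − 0.06417 = 0.01283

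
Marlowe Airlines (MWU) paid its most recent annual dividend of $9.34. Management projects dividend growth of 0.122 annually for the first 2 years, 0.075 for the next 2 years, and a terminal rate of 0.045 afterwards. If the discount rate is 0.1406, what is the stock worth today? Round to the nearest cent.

Three-stage DDM. Project D₁…D_4; terminal Gordon value at t=4 with g = 0.045; discount at r = 0.1406.
D_1 = 10.4795
D_2 = 11.7580
D_3 = 12.6398
D_4 = 13.5878
TV_4 = 14.1993/(0.1406−0.045) = 148.5279
P₀ = Σ Dₜ/(1+r)ᵗ + TV_4/(1+r)^4 = 122.5273

$122.53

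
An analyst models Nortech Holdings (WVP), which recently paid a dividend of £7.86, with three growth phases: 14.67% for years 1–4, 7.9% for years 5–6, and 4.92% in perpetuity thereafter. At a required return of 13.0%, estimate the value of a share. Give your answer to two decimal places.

Three-stage DDM. Project D₁…D_6; terminal Gordon value at t=6 with g = 0.0492; discount at r = 0.13.
D_1 = 9.0131
D_2 = 10.3353
D_3 = 11.8515
D_4 = 13.5901
D_5 = 14.6637
D_6 = 15.8221
TV_6 = 16.6006/(0.13−0.0492) = 205.4526
P₀ = Σ Dₜ/(1+r)ᵗ + TV_6/(1+r)^6 = 146.8601

£146.86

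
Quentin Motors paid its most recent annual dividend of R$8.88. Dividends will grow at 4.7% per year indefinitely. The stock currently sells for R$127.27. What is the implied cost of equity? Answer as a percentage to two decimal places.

Rearranging the constant-growth DDM: r = D₁/P₀ + g.
D₁ = 8.88 × (1 + 0.047) = 9.2974.
r = 9.2974 / 127.27 + 0.047 = 0.07305 + 0.047 = 0.12005

12.01%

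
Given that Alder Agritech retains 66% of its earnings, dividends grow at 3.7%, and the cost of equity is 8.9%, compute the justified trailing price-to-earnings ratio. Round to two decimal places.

Payout ratio b = 1 − 0.66 = 0.34.
Justified trailing P/E = b(1+g)/(r−g) = 0.34×(1+0.037)/(0.089−0.037) = 6.7804

6.78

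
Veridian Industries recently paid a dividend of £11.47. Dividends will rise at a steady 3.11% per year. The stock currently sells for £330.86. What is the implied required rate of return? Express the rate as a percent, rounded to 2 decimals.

Rearranging the constant-growth DDM: r = D₁/P₀ + g.
D₁ = 11.47 × (1 + 0.0311) = 11.8267.
r = 11.8267 / 330.86 + 0.0311 = 0.03575 + 0.0311 = 0.06685

6.68%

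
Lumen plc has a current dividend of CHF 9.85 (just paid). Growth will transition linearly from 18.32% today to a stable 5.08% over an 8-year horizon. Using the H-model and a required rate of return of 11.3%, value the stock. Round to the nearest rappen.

CHF 250.27

H-model: P₀ = D₀[(1+g_L) + H(g_S−g_L)]/(r−g_L), with H = 8/2 = 4.
P₀ = 9.85 × [(1+0.0508) + 4×(0.1832−0.0508)] / (0.113−0.0508)
   = 9.85 × 1.5804 / 0.0622 = 250.2723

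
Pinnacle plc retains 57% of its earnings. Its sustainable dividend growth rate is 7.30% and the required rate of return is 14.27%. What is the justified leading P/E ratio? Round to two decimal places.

6.17

Payout ratio b = 1 − 0.57 = 0.43.
Justified leading P/E = b/(r−g) = 0.43/(0.1427−0.073) = 6.1693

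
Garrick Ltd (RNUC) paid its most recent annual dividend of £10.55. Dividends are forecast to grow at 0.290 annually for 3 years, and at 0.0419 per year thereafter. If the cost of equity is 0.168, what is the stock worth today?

Two-stage DDM. Project D₁…D_3 at 0.29, terminal growth 0.0419, discount at r = 0.168.
D_1 = 13.6095
D_2 = 17.5563
D_3 = 22.6476
Terminal value at t=3: TV = D_4/(r−g) = 23.5965/(0.168−0.0419) = 187.1253
P₀ = 13.6095/(1+0.168)^1 + 17.5563/(1+0.168)^2 + 22.6476/(1+0.168)^3 + 187.1253/(1+0.168)^3 = 156.1710

£156.17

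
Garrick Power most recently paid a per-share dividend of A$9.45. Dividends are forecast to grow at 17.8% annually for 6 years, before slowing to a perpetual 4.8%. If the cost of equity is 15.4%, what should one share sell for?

A$166.69

Two-stage DDM. Project D₁…D_6 at 0.178, terminal growth 0.048, discount at r = 0.154.
D_1 = 11.1321
D_2 = 13.1136
D_3 = 15.4478
D_4 = 18.1976
D_5 = 21.4367
D_6 = 25.2525
Terminal value at t=6: TV = D_7/(r−g) = 26.4646/(0.154−0.048) = 249.6658
P₀ = 11.1321/(1+0.154)^1 + 13.1136/(1+0.154)^2 + 15.4478/(1+0.154)^3 + 18.1976/(1+0.154)^4 + 21.4367/(1+0.154)^5 + 25.2525/(1+0.154)^6 + 249.6658/(1+0.154)^6 = 166.6852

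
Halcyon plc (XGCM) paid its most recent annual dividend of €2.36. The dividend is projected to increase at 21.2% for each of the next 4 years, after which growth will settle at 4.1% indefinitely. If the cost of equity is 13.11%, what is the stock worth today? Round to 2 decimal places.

€47.20

Two-stage DDM. Project D₁…D_4 at 0.212, terminal growth 0.041, discount at r = 0.1311.
D_1 = 2.8603
D_2 = 3.4667
D_3 = 4.2016
D_4 = 5.0924
Terminal value at t=4: TV = D_5/(r−g) = 5.3012/(0.1311−0.041) = 58.8367
P₀ = 2.8603/(1+0.1311)^1 + 3.4667/(1+0.1311)^2 + 4.2016/(1+0.1311)^3 + 5.0924/(1+0.1311)^4 + 58.8367/(1+0.1311)^4 = 47.1985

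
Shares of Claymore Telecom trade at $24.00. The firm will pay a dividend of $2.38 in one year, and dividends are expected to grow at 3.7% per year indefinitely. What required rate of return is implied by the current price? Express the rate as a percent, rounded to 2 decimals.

13.62%

Rearranging the constant-growth DDM: r = D₁/P₀ + g.
r = 2.3800 / 24.00 + 0.037 = 0.09917 + 0.037 = 0.13617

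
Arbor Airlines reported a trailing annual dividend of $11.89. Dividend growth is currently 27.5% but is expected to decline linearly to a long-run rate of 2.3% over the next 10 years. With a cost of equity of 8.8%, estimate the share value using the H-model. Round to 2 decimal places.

$417.61

H-model: P₀ = D₀[(1+g_L) + H(g_S−g_L)]/(r−g_L), with H = 10/2 = 5.
P₀ = 11.89 × [(1+0.023) + 5×(0.275−0.023)] / (0.088−0.023)
   = 11.89 × 2.2830 / 0.065 = 417.6134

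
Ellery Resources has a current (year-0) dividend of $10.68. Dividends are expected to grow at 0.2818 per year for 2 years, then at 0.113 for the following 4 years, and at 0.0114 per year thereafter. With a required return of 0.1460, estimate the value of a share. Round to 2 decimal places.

$164.34

Three-stage DDM. Project D₁…D_6; terminal Gordon value at t=6 with g = 0.0114; discount at r = 0.146.
D_1 = 13.6896
D_2 = 17.5474
D_3 = 19.5302
D_4 = 21.7371
D_5 = 24.1934
D_6 = 26.9273
TV_6 = 27.2342/(0.146−0.0114) = 202.3347
P₀ = Σ Dₜ/(1+r)ᵗ + TV_6/(1+r)^6 = 164.3357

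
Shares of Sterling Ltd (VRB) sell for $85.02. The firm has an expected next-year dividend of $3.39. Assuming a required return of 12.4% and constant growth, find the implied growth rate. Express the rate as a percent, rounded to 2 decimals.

From P₀ = D₁/(r − g), the implied growth is g = r − D₁/P₀.
g = 0.124 − 3.39/85.02 = 0.124 − 0.03987 = 0.08413

8.41%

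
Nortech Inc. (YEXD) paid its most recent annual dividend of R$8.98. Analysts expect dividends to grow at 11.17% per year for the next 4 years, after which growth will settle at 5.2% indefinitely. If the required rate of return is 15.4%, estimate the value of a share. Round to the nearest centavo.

Two-stage DDM. Project D₁…D_4 at 0.1117, terminal growth 0.052, discount at r = 0.154.
D_1 = 9.9831
D_2 = 11.0982
D_3 = 12.3378
D_4 = 13.7160
Terminal value at t=4: TV = D_5/(r−g) = 14.4292/(0.154−0.052) = 141.4628
P₀ = 9.9831/(1+0.154)^1 + 11.0982/(1+0.154)^2 + 12.3378/(1+0.154)^3 + 13.7160/(1+0.154)^4 + 141.4628/(1+0.154)^4 = 112.5131

R$112.51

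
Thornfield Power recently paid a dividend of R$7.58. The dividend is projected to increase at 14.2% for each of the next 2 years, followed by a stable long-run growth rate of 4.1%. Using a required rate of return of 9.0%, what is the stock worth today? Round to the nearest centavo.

R$193.03

Two-stage DDM. Project D₁…D_2 at 0.142, terminal growth 0.041, discount at r = 0.09.
D_1 = 8.6564
D_2 = 9.8856
Terminal value at t=2: TV = D_3/(r−g) = 10.2909/(0.09−0.041) = 210.0178
P₀ = 8.6564/(1+0.09)^1 + 9.8856/(1+0.09)^2 + 210.0178/(1+0.09)^2 = 193.0299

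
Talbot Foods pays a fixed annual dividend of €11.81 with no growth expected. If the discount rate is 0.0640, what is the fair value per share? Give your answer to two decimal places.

€184.53

Zero-growth DDM (perpetuity): P₀ = D/r = 11.81 / 0.064 = 184.5312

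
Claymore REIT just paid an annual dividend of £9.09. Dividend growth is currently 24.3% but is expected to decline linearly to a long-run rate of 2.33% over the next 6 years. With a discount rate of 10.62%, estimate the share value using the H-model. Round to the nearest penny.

£184.48

H-model: P₀ = D₀[(1+g_L) + H(g_S−g_L)]/(r−g_L), with H = 6/2 = 3.
P₀ = 9.09 × [(1+0.0233) + 3×(0.243−0.0233)] / (0.1062−0.0233)
   = 9.09 × 1.6824 / 0.0829 = 184.4755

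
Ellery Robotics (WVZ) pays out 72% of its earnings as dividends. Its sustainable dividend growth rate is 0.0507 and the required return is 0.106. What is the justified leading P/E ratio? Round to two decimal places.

Justified leading P/E = b/(r−g) = 0.72/(0.106−0.0507) = 13.0199

13.02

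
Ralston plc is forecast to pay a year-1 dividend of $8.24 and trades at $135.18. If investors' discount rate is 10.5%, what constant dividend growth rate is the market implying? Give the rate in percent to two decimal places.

From P₀ = D₁/(r − g), the implied growth is g = r − D₁/P₀.
g = 0.105 − 8.24/135.18 = 0.105 − 0.06096 = 0.04404

4.40%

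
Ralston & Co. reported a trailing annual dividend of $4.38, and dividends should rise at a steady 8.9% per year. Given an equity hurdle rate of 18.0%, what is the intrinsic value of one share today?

Gordon growth model: P₀ = D₁/(r − g). D₁ = 4.38 × (1 + 0.089) = 4.7698.
P₀ = 4.7698 / (0.18 − 0.089) = 4.7698 / 0.091 = 52.4156

$52.42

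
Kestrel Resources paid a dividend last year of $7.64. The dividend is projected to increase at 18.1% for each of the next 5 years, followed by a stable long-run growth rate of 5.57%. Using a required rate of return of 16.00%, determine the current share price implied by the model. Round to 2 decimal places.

$124.91

Two-stage DDM. Project D₁…D_5 at 0.181, terminal growth 0.0557, discount at r = 0.16.
D_1 = 9.0228
D_2 = 10.6560
D_3 = 12.5847
D_4 = 14.8625
D_5 = 17.5527
Terminal value at t=5: TV = D_6/(r−g) = 18.5303/(0.16−0.0557) = 177.6638
P₀ = 9.0228/(1+0.16)^1 + 10.6560/(1+0.16)^2 + 12.5847/(1+0.16)^3 + 14.8625/(1+0.16)^4 + 17.5527/(1+0.16)^5 + 177.6638/(1+0.16)^5 = 124.9135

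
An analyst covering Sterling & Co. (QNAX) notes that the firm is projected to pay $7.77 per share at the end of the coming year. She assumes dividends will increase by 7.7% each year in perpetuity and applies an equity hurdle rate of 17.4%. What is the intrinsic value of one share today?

Gordon growth model: P₀ = D₁/(r − g), with D₁ = 7.77 given directly.
P₀ = 7.7700 / (0.174 − 0.077) = 7.7700 / 0.097 = 80.1031

$80.10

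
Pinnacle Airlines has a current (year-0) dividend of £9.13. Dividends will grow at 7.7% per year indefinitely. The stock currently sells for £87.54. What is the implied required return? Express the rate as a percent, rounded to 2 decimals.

Rearranging the constant-growth DDM: r = D₁/P₀ + g.
D₁ = 9.13 × (1 + 0.077) = 9.8330.
r = 9.8330 / 87.54 + 0.077 = 0.11233 + 0.077 = 0.18933

18.93%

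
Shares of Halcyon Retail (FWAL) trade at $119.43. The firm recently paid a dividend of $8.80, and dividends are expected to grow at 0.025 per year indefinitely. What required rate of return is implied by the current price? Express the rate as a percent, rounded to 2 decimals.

Rearranging the constant-growth DDM: r = D₁/P₀ + g.
D₁ = 8.80 × (1 + 0.025) = 9.0200.
r = 9.0200 / 119.43 + 0.025 = 0.07553 + 0.025 = 0.10053

10.05%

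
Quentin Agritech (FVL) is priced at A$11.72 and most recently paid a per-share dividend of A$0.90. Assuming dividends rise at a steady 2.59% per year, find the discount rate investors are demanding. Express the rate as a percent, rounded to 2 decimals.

Rearranging the constant-growth DDM: r = D₁/P₀ + g.
D₁ = 0.90 × (1 + 0.0259) = 0.9233.
r = 0.9233 / 11.72 + 0.0259 = 0.07878 + 0.0259 = 0.10468

10.47%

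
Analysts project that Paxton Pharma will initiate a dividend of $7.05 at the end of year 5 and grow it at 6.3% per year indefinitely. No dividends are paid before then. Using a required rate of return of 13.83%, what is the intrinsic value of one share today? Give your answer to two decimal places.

$55.77

Deferred-dividend DDM. At t=4 the remaining stream is a growing perpetuity with first payment D_5 = 7.05.
V_4 = D_5/(r−g) = 7.05/(0.1383−0.063) = 93.6255
P₀ = V_4/(1+r)^4 = 93.6255/(1+0.1383)^4 = 55.7657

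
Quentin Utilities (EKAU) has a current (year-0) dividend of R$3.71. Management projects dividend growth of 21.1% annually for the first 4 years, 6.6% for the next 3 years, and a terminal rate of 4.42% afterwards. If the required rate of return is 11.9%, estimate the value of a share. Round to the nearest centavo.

R$93.44

Three-stage DDM. Project D₁…D_7; terminal Gordon value at t=7 with g = 0.0442; discount at r = 0.119.
D_1 = 4.4928
D_2 = 5.4408
D_3 = 6.5888
D_4 = 7.9790
D_5 = 8.5057
D_6 = 9.0670
D_7 = 9.6655
TV_7 = 10.0927/(0.119−0.0442) = 134.9287
P₀ = Σ Dₜ/(1+r)ᵗ + TV_7/(1+r)^7 = 93.4350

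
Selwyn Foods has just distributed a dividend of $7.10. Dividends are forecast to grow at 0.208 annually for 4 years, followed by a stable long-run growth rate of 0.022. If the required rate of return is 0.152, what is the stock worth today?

Two-stage DDM. Project D₁…D_4 at 0.208, terminal growth 0.022, discount at r = 0.152.
D_1 = 8.5768
D_2 = 10.3608
D_3 = 12.5158
D_4 = 15.1191
Terminal value at t=4: TV = D_5/(r−g) = 15.4517/(0.152−0.022) = 118.8594
P₀ = 8.5768/(1+0.152)^1 + 10.3608/(1+0.152)^2 + 12.5158/(1+0.152)^3 + 15.1191/(1+0.152)^4 + 118.8594/(1+0.152)^4 = 99.5108

$99.51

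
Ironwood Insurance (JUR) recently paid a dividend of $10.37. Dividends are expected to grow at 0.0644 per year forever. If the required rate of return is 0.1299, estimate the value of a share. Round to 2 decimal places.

Gordon growth model: P₀ = D₁/(r − g). D₁ = 10.37 × (1 + 0.0644) = 11.0378.
P₀ = 11.0378 / (0.1299 − 0.0644) = 11.0378 / 0.0655 = 168.5165

$168.52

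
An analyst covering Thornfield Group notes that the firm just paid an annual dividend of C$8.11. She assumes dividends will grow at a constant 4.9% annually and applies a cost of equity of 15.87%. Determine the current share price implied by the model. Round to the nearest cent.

C$77.55

Gordon growth model: P₀ = D₁/(r − g). D₁ = 8.11 × (1 + 0.049) = 8.5074.
P₀ = 8.5074 / (0.1587 − 0.049) = 8.5074 / 0.1097 = 77.5514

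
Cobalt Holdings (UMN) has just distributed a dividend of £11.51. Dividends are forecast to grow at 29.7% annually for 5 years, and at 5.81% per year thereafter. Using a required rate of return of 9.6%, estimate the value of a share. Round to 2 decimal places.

Two-stage DDM. Project D₁…D_5 at 0.297, terminal growth 0.0581, discount at r = 0.096.
D_1 = 14.9285
D_2 = 19.3622
D_3 = 25.1128
D_4 = 32.5713
D_5 = 42.2450
Terminal value at t=5: TV = D_6/(r−g) = 44.6994/(0.096−0.0581) = 1179.4043
P₀ = 14.9285/(1+0.096)^1 + 19.3622/(1+0.096)^2 + 25.1128/(1+0.096)^3 + 32.5713/(1+0.096)^4 + 42.2450/(1+0.096)^5 + 1179.4043/(1+0.096)^5 = 843.8795

£843.88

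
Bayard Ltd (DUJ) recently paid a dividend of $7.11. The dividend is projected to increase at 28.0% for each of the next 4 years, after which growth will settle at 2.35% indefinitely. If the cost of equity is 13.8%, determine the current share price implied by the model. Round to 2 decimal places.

Two-stage DDM. Project D₁…D_4 at 0.28, terminal growth 0.0235, discount at r = 0.138.
D_1 = 9.1008
D_2 = 11.6490
D_3 = 14.9108
D_4 = 19.0858
Terminal value at t=4: TV = D_5/(r−g) = 19.5343/(0.138−0.0235) = 170.6050
P₀ = 9.1008/(1+0.138)^1 + 11.6490/(1+0.138)^2 + 14.9108/(1+0.138)^3 + 19.0858/(1+0.138)^4 + 170.6050/(1+0.138)^4 = 140.2136

$140.21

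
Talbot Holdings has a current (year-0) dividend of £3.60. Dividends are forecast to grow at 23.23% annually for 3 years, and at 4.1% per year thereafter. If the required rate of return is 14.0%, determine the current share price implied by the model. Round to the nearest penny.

£60.46

Two-stage DDM. Project D₁…D_3 at 0.2323, terminal growth 0.041, discount at r = 0.14.
D_1 = 4.4363
D_2 = 5.4668
D_3 = 6.7368
Terminal value at t=3: TV = D_4/(r−g) = 7.0130/(0.14−0.041) = 70.8382
P₀ = 4.4363/(1+0.14)^1 + 5.4668/(1+0.14)^2 + 6.7368/(1+0.14)^3 + 70.8382/(1+0.14)^3 = 60.4589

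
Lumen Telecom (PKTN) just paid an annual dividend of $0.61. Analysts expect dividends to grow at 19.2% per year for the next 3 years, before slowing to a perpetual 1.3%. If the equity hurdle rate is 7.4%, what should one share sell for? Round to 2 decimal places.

Two-stage DDM. Project D₁…D_3 at 0.192, terminal growth 0.013, discount at r = 0.074.
D_1 = 0.7271
D_2 = 0.8667
D_3 = 1.0331
Terminal value at t=3: TV = D_4/(r−g) = 1.0466/(0.074−0.013) = 17.1569
P₀ = 0.7271/(1+0.074)^1 + 0.8667/(1+0.074)^2 + 1.0331/(1+0.074)^3 + 17.1569/(1+0.074)^3 = 16.1116

$16.11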